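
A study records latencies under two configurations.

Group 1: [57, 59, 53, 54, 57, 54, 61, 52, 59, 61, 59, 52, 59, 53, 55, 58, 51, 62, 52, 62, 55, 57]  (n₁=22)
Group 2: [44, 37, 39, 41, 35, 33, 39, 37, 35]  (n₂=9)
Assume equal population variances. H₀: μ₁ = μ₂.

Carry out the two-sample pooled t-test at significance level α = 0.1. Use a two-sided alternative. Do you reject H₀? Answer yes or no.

x̄₁=56.455, s₁=3.528, n₁=22
x̄₂=37.778, s₂=3.383, n₂=9
s_p² = [21·3.528² + 8·3.383²]/29 = 12.1728
SE = √(s_p²·(1/22+1/9)) = 1.3805
t = (56.455−37.778)/1.3805 = 13.5288
df = 29
p-value (two-sided) = 0.00000
At α=0.1: p < α → reject H₀

reject H₀: yes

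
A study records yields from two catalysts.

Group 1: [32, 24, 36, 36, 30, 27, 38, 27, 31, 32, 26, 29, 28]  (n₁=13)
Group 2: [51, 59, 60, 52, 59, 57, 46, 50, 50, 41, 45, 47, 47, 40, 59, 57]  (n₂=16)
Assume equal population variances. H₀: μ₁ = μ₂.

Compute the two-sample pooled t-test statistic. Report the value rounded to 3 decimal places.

x̄₁=30.462, s₁=4.255, n₁=13
x̄₂=51.250, s₂=6.638, n₂=16
s_p² = [12·4.255² + 15·6.638²]/27 = 32.5271
SE = √(s_p²·(1/13+1/16)) = 2.1296
t = (30.462−51.250)/2.1296 = -9.7619
df = 27

test statistic = -9.762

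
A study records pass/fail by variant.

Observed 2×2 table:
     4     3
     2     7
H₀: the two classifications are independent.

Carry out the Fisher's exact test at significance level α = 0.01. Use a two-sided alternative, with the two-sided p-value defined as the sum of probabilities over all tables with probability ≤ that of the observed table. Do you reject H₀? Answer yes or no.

Margins: r₁=7, r₂=9, c₁=6, c₂=10, n=16
p_obs = C(7,4)·C(9,2)/C(16,6); sum pmf over tables with pmf ≤ p_obs
p-value (two-sided) = 0.30245
At α=0.01: p ≥ α → fail to reject H₀

reject H₀: no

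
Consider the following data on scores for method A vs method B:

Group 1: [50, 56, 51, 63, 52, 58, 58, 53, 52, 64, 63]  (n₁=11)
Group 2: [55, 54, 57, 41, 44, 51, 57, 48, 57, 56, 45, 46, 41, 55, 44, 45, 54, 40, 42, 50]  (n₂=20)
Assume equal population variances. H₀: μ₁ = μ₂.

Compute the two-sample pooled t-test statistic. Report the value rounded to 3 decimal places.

x̄₁=56.364, s₁=5.201, n₁=11
x̄₂=49.100, s₂=6.146, n₂=20
s_p² = [10·5.201² + 19·6.146²]/29 = 34.0809
SE = √(s_p²·(1/11+1/20)) = 2.1914
t = (56.364−49.100)/2.1914 = 3.3146
df = 29

test statistic = 3.315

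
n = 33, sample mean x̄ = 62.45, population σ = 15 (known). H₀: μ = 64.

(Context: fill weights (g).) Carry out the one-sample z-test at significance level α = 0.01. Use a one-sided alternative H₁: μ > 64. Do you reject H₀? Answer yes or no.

SE = σ/√n = 15/√33 = 2.6112
z = (x̄−μ₀)/SE = (62.45−64)/2.6112 = -0.5936
p-value (one-sided, H₁ greater) = 0.72361
At α=0.01: p ≥ α → fail to reject H₀

reject H₀: no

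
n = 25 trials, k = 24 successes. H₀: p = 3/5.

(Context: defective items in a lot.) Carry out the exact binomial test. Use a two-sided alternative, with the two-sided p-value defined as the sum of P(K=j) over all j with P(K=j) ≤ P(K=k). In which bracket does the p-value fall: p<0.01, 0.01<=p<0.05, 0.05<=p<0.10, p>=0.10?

Exact binomial: n=25, k=24, p₀=3/5=0.6000
P(X=j) = C(n,j)·p₀^j·(1−p₀)^(n−j); p = Σ P(X=j) over j with P(X=j) ≤ P(X=24)
p-value (two-sided) = 0.00010
→ bracket: p<0.01

p-value bracket: p<0.01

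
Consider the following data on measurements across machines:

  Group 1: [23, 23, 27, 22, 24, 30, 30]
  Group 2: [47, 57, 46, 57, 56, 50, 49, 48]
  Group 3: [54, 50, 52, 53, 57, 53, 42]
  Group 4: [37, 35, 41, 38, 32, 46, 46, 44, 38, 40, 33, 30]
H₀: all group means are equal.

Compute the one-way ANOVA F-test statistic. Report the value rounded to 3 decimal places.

test statistic = 50.584

Group means [25.57, 51.25, 51.57, 38.33], grand mean 41.471
SSB = Σnᵢ(x̄ᵢ−x̄)² = 3366.875; SSW = ΣΣ(x−x̄ᵢ)² = 665.595
MSB = 3366.875/3 = 1122.2918; MSW = 665.595/30 = 22.1865
F = MSB/MSW = 50.5844
df = (3, 30)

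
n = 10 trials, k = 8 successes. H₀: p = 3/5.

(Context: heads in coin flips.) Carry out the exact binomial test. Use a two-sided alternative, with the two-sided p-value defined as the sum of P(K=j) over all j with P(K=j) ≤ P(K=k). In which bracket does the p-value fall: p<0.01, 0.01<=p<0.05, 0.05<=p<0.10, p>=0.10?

Exact binomial: n=10, k=8, p₀=3/5=0.6000
P(X=j) = C(n,j)·p₀^j·(1−p₀)^(n−j); p = Σ P(X=j) over j with P(X=j) ≤ P(X=8)
p-value (two-sided) = 0.33353
→ bracket: p>=0.10

p-value bracket: p>=0.10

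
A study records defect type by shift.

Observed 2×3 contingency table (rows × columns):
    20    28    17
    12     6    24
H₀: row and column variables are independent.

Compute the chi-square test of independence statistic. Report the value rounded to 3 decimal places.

Row totals [65, 42], col totals [32, 34, 41], n=107
χ² = (20−19.44)²/19.44 + (28−20.65)²/20.65 + (17−24.91)²/24.91 + (12−12.56)²/12.56 + (6−13.35)²/13.35 + (24−16.09)²/16.09 = 13.0914
df = 2

test statistic = 13.091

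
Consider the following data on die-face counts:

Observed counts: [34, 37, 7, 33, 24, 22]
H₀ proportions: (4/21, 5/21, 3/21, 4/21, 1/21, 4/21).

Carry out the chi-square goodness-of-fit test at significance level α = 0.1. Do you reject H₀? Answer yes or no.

n = 157; E_i = n·p_i = [29.90, 37.38, 22.43, 29.90, 7.48, 29.90]
χ² = (34−29.90)²/29.90 + (37−37.38)²/37.38 + (7−22.43)²/22.43 + (33−29.90)²/29.90 + (24−7.48)²/7.48 + (22−29.90)²/29.90 = 50.1086
df = 5
p-value (upper-tail) = 0.00000
At α=0.1: p < α → reject H₀

reject H₀: yes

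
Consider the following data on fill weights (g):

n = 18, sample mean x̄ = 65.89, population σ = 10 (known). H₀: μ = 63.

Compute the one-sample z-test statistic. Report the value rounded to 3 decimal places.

test statistic = 1.226

SE = σ/√n = 10/√18 = 2.3570
z = (x̄−μ₀)/SE = (65.89−63)/2.3570 = 1.2261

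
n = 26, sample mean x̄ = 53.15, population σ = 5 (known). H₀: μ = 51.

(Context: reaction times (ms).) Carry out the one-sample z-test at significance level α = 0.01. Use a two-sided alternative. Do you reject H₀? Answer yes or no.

reject H₀: no

SE = σ/√n = 5/√26 = 0.9806
z = (x̄−μ₀)/SE = (53.15−51)/0.9806 = 2.1926
p-value (two-sided) = 0.02834
At α=0.01: p ≥ α → fail to reject H₀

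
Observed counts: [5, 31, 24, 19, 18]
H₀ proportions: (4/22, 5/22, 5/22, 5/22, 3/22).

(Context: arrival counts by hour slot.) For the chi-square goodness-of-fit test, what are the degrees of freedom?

df = k − 1 = 5 − 1 = 4

degrees of freedom = 4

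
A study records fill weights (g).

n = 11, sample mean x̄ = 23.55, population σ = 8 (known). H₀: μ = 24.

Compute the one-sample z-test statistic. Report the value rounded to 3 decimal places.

SE = σ/√n = 8/√11 = 2.4121
z = (x̄−μ₀)/SE = (23.55−24)/2.4121 = -0.1866

test statistic = -0.187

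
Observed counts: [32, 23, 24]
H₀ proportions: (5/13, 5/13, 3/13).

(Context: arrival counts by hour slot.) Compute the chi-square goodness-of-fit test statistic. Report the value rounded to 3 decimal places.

test statistic = 3.706

n = 79; E_i = n·p_i = [30.38, 30.38, 18.23]
χ² = (32−30.38)²/30.38 + (23−30.38)²/30.38 + (24−18.23)²/18.23 = 3.7063
df = 2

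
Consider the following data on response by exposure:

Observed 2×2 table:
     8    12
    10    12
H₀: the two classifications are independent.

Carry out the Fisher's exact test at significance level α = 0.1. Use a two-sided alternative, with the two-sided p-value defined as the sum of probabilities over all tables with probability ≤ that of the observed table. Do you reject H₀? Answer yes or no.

reject H₀: no

Margins: r₁=20, r₂=22, c₁=18, c₂=24, n=42
p_obs = C(20,8)·C(22,10)/C(42,18); sum pmf over tables with pmf ≤ p_obs
p-value (two-sided) = 0.76379
At α=0.1: p ≥ α → fail to reject H₀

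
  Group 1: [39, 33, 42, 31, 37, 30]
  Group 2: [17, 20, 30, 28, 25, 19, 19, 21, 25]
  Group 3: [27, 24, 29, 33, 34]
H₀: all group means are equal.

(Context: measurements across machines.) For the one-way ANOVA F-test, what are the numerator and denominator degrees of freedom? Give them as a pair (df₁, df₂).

degrees of freedom = [2, 17]

k = 3 groups, N = 20 total
df = (k−1, N−k) = (3−1, 20−3) = (2, 17)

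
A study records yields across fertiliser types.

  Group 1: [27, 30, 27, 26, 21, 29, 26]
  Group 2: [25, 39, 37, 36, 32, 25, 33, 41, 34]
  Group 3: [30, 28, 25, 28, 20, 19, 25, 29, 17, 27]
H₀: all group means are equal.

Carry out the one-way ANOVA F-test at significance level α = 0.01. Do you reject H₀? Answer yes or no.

Group means [26.57, 33.56, 24.80], grand mean 28.308
SSB = Σnᵢ(x̄ᵢ−x̄)² = 392.002; SSW = ΣΣ(x−x̄ᵢ)² = 489.537
MSB = 392.002/2 = 196.0010; MSW = 489.537/23 = 21.2842
F = MSB/MSW = 9.2088
df = (2, 23)
p-value (upper-tail) = 0.00115
At α=0.01: p < α → reject H₀

reject H₀: yes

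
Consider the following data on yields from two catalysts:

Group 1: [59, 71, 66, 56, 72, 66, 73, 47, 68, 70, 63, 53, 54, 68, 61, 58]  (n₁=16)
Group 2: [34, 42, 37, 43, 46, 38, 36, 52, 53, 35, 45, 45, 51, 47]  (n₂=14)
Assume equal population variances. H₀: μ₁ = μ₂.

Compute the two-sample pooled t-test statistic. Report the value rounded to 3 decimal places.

x̄₁=62.812, s₁=7.713, n₁=16
x̄₂=43.143, s₂=6.407, n₂=14
s_p² = [15·7.713² + 13·6.407²]/28 = 50.9340
SE = √(s_p²·(1/16+1/14)) = 2.6118
t = (62.812−43.143)/2.6118 = 7.5311
df = 28

test statistic = 7.531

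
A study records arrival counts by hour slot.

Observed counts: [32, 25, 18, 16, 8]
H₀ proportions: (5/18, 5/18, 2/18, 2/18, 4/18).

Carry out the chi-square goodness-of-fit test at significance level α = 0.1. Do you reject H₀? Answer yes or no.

reject H₀: yes

n = 99; E_i = n·p_i = [27.50, 27.50, 11.00, 11.00, 22.00]
χ² = (32−27.50)²/27.50 + (25−27.50)²/27.50 + (18−11.00)²/11.00 + (16−11.00)²/11.00 + (8−22.00)²/22.00 = 16.6000
df = 4
p-value (upper-tail) = 0.00231
At α=0.1: p < α → reject H₀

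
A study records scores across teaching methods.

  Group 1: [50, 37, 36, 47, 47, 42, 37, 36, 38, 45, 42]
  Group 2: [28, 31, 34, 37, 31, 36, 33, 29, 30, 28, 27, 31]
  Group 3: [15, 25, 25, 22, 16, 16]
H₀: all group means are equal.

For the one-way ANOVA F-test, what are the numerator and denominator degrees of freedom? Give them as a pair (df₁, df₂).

degrees of freedom = [2, 26]

k = 3 groups, N = 29 total
df = (k−1, N−k) = (3−1, 29−3) = (2, 26)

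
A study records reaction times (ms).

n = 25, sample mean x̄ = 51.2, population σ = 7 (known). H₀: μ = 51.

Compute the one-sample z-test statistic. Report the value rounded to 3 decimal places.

SE = σ/√n = 7/√25 = 1.4000
z = (x̄−μ₀)/SE = (51.2−51)/1.4000 = 0.1429

test statistic = 0.143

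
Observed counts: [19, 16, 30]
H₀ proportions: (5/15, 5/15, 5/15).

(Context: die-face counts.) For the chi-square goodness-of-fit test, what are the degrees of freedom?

degrees of freedom = 2

df = k − 1 = 3 − 1 = 2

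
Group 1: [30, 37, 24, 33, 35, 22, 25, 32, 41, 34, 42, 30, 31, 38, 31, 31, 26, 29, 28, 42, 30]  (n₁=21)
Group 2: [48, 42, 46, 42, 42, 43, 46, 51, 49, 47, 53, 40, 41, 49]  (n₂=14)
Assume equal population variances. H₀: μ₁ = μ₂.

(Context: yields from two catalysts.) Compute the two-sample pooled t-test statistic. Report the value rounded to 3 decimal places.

x̄₁=31.952, s₁=5.679, n₁=21
x̄₂=45.643, s₂=4.050, n₂=14
s_p² = [20·5.679² + 13·4.050²]/33 = 26.0051
SE = √(s_p²·(1/21+1/14)) = 1.7595
t = (31.952−45.643)/1.7595 = -7.7809
df = 33

test statistic = -7.781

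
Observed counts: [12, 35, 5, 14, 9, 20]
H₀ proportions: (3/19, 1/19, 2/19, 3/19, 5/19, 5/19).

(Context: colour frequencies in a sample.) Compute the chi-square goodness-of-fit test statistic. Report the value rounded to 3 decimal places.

test statistic = 194.407

n = 95; E_i = n·p_i = [15.00, 5.00, 10.00, 15.00, 25.00, 25.00]
χ² = (12−15.00)²/15.00 + (35−5.00)²/5.00 + (5−10.00)²/10.00 + (14−15.00)²/15.00 + (9−25.00)²/25.00 + (20−25.00)²/25.00 = 194.4067
df = 5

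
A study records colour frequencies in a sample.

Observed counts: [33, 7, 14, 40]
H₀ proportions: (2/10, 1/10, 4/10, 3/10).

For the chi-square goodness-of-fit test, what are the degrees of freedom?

degrees of freedom = 3

df = k − 1 = 4 − 1 = 3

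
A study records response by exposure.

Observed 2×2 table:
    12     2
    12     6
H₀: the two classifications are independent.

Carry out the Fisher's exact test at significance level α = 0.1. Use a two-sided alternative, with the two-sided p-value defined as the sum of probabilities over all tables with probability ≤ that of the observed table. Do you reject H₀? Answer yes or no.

Margins: r₁=14, r₂=18, c₁=24, c₂=8, n=32
p_obs = C(14,12)·C(18,12)/C(32,24); sum pmf over tables with pmf ≤ p_obs
p-value (two-sided) = 0.41228
At α=0.1: p ≥ α → fail to reject H₀

reject H₀: no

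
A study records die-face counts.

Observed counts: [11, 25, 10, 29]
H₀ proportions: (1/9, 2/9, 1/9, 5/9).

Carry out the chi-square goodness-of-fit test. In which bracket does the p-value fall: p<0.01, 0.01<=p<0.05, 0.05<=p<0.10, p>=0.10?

n = 75; E_i = n·p_i = [8.33, 16.67, 8.33, 41.67]
χ² = (11−8.33)²/8.33 + (25−16.67)²/16.67 + (10−8.33)²/8.33 + (29−41.67)²/41.67 = 9.2040
df = 3
p-value (upper-tail) = 0.02670
→ bracket: 0.01<=p<0.05

p-value bracket: 0.01<=p<0.05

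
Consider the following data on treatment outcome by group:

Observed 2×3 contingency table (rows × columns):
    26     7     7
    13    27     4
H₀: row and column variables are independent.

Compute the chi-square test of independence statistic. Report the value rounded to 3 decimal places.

test statistic = 16.764

Row totals [40, 44], col totals [39, 34, 11], n=84
χ² = (26−18.57)²/18.57 + (7−16.19)²/16.19 + (7−5.24)²/5.24 + (13−20.43)²/20.43 + (27−17.81)²/17.81 + (4−5.76)²/5.76 = 16.7638
df = 2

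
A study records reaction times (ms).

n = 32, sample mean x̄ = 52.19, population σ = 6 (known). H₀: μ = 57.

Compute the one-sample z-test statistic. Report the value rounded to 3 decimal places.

test statistic = -4.535

SE = σ/√n = 6/√32 = 1.0607
z = (x̄−μ₀)/SE = (52.19−57)/1.0607 = -4.5349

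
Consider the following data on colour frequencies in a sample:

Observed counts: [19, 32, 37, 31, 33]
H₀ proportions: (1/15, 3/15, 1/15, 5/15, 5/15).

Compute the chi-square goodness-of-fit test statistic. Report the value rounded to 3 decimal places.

n = 152; E_i = n·p_i = [10.13, 30.40, 10.13, 50.67, 50.67]
χ² = (19−10.13)²/10.13 + (32−30.40)²/30.40 + (37−10.13)²/10.13 + (31−50.67)²/50.67 + (33−50.67)²/50.67 = 92.8684
df = 4

test statistic = 92.868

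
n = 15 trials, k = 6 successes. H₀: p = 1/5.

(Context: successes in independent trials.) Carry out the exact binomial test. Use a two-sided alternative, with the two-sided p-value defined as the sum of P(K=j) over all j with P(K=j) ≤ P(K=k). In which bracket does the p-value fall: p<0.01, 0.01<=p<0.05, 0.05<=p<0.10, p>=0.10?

Exact binomial: n=15, k=6, p₀=1/5=0.2000
P(X=j) = C(n,j)·p₀^j·(1−p₀)^(n−j); p = Σ P(X=j) over j with P(X=j) ≤ P(X=6)
p-value (two-sided) = 0.09624
→ bracket: 0.05<=p<0.10

p-value bracket: 0.05<=p<0.10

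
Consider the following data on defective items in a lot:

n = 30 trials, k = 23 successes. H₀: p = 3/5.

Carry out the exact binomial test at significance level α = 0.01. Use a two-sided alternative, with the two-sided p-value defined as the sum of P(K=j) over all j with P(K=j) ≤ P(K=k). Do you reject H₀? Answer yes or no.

reject H₀: no

Exact binomial: n=30, k=23, p₀=3/5=0.6000
P(X=j) = C(n,j)·p₀^j·(1−p₀)^(n−j); p = Σ P(X=j) over j with P(X=j) ≤ P(X=23)
p-value (two-sided) = 0.06476
At α=0.01: p ≥ α → fail to reject H₀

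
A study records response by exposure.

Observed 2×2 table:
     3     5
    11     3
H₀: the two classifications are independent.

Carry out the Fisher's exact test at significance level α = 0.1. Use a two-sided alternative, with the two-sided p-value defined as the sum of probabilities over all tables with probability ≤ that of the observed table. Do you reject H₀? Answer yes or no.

Margins: r₁=8, r₂=14, c₁=14, c₂=8, n=22
p_obs = C(8,3)·C(14,11)/C(22,14); sum pmf over tables with pmf ≤ p_obs
p-value (two-sided) = 0.08146
At α=0.1: p < α → reject H₀

reject H₀: yes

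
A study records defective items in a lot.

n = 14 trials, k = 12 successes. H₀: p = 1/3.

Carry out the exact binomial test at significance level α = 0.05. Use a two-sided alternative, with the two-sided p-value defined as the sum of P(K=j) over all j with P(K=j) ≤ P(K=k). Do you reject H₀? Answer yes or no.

reject H₀: yes

Exact binomial: n=14, k=12, p₀=1/3=0.3333
P(X=j) = C(n,j)·p₀^j·(1−p₀)^(n−j); p = Σ P(X=j) over j with P(X=j) ≤ P(X=12)
p-value (two-sided) = 0.00008
At α=0.05: p < α → reject H₀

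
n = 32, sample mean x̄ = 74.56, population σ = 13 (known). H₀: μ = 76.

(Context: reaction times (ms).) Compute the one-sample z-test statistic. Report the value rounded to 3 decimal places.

test statistic = -0.627

SE = σ/√n = 13/√32 = 2.2981
z = (x̄−μ₀)/SE = (74.56−76)/2.2981 = -0.6266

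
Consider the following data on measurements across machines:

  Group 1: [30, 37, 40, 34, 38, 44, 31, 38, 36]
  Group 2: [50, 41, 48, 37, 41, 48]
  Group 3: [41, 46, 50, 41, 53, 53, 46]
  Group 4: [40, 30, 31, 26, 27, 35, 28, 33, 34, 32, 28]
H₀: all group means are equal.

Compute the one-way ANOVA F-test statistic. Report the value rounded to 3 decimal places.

test statistic = 20.969

Group means [36.44, 44.17, 47.14, 31.27], grand mean 38.394
SSB = Σnᵢ(x̄ᵢ−x̄)² = 1327.784; SSW = ΣΣ(x−x̄ᵢ)² = 612.095
MSB = 1327.784/3 = 442.5948; MSW = 612.095/29 = 21.1067
F = MSB/MSW = 20.9694
df = (3, 29)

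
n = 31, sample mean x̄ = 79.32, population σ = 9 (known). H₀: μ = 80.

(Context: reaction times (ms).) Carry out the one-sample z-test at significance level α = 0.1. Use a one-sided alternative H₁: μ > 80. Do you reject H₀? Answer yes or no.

reject H₀: no

SE = σ/√n = 9/√31 = 1.6164
z = (x̄−μ₀)/SE = (79.32−80)/1.6164 = -0.4207
p-value (one-sided, H₁ greater) = 0.66300
At α=0.1: p ≥ α → fail to reject H₀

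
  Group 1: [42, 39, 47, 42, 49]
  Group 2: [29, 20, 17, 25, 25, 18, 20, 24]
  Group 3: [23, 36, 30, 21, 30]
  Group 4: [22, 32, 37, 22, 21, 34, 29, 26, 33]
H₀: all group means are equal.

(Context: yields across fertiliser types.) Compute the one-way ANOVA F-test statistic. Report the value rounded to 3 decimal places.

Group means [43.80, 22.25, 28.00, 28.44], grand mean 29.370
SSB = Σnᵢ(x̄ᵢ−x̄)² = 1463.774; SSW = ΣΣ(x−x̄ᵢ)² = 614.522
MSB = 1463.774/3 = 487.9247; MSW = 614.522/23 = 26.7184
F = MSB/MSW = 18.2618
df = (3, 23)

test statistic = 18.262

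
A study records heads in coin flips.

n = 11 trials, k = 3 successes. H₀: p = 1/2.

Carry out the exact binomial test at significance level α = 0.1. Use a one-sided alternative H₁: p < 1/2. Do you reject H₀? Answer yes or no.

reject H₀: no

Exact binomial: n=11, k=3, p₀=1/2=0.5000
P(X≤3) from Σ C(n,i)·p₀^i·(1−p₀)^(n−i)
p-value (one-sided, H₁ less) = 0.11328
At α=0.1: p ≥ α → fail to reject H₀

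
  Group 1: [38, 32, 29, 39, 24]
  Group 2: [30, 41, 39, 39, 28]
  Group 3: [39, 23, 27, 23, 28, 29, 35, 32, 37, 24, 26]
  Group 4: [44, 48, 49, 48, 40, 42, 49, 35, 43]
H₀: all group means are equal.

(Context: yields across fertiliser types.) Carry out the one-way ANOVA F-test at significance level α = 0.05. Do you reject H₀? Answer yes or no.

Group means [32.40, 35.40, 29.36, 44.22], grand mean 35.333
SSB = Σnᵢ(x̄ᵢ−x̄)² = 1146.166; SSW = ΣΣ(x−x̄ᵢ)² = 800.501
MSB = 1146.166/3 = 382.0552; MSW = 800.501/26 = 30.7885
F = MSB/MSW = 12.4090
df = (3, 26)
p-value (upper-tail) = 0.00003
At α=0.05: p < α → reject H₀

reject H₀: yes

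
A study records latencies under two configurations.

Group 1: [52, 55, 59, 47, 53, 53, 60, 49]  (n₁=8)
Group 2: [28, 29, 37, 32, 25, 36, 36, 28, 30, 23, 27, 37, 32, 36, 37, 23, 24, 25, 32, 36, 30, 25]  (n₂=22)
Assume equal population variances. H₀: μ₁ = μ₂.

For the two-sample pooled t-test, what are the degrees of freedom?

df = n₁ + n₂ − 2 = 8 + 22 − 2 = 28

degrees of freedom = 28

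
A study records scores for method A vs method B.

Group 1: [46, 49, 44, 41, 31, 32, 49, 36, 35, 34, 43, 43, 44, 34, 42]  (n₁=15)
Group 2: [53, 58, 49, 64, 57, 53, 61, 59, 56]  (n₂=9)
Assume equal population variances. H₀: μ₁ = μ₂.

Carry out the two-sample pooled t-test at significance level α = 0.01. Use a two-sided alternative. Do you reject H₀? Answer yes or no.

reject H₀: yes

x̄₁=40.200, s₁=6.038, n₁=15
x̄₂=56.667, s₂=4.555, n₂=9
s_p² = [14·6.038² + 8·4.555²]/22 = 30.7455
SE = √(s_p²·(1/15+1/9)) = 2.3379
t = (40.200−56.667)/2.3379 = -7.0433
df = 22
p-value (two-sided) = 0.00000
At α=0.01: p < α → reject H₀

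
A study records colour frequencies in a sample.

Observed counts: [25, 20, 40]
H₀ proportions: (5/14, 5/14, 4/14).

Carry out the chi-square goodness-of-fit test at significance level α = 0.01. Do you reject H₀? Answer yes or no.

n = 85; E_i = n·p_i = [30.36, 30.36, 24.29]
χ² = (25−30.36)²/30.36 + (20−30.36)²/30.36 + (40−24.29)²/24.29 = 14.6471
df = 2
p-value (upper-tail) = 0.00066
At α=0.01: p < α → reject H₀

reject H₀: yes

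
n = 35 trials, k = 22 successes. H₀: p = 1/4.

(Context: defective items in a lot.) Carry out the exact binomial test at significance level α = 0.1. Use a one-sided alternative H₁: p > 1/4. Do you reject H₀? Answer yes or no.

reject H₀: yes

Exact binomial: n=35, k=22, p₀=1/4=0.2500
P(X≥22) from Σ C(n,i)·p₀^i·(1−p₀)^(n−i)
p-value (one-sided, H₁ greater) = 0.00000
At α=0.1: p < α → reject H₀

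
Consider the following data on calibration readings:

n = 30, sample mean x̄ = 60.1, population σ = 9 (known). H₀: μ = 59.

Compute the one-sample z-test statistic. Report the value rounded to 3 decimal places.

SE = σ/√n = 9/√30 = 1.6432
z = (x̄−μ₀)/SE = (60.1−59)/1.6432 = 0.6694

test statistic = 0.669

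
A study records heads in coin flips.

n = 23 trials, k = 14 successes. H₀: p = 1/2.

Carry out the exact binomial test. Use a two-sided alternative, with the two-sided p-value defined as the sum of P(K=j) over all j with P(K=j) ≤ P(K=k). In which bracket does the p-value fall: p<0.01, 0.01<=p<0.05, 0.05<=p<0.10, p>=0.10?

p-value bracket: p>=0.10

Exact binomial: n=23, k=14, p₀=1/2=0.5000
P(X=j) = C(n,j)·p₀^j·(1−p₀)^(n−j); p = Σ P(X=j) over j with P(X=j) ≤ P(X=14)
p-value (two-sided) = 0.40487
→ bracket: p>=0.10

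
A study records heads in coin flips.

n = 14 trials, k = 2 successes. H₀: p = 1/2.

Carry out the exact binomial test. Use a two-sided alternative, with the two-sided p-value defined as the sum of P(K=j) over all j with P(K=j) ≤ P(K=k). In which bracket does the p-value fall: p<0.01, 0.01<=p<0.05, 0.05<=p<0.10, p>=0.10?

p-value bracket: 0.01<=p<0.05

Exact binomial: n=14, k=2, p₀=1/2=0.5000
P(X=j) = C(n,j)·p₀^j·(1−p₀)^(n−j); p = Σ P(X=j) over j with P(X=j) ≤ P(X=2)
p-value (two-sided) = 0.01294
→ bracket: 0.01<=p<0.05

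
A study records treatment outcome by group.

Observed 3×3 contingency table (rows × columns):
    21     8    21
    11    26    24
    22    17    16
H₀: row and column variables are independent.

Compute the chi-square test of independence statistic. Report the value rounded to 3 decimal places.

Row totals [50, 61, 55], col totals [54, 51, 61], n=166
χ² = (21−16.27)²/16.27 + (8−15.36)²/15.36 + (21−18.37)²/18.37 + (11−19.84)²/19.84 + (26−18.74)²/18.74 + (24−22.42)²/22.42 + (22−17.89)²/17.89 + (17−16.90)²/16.90 + (16−20.21)²/20.21 = 13.9677
df = 4

test statistic = 13.968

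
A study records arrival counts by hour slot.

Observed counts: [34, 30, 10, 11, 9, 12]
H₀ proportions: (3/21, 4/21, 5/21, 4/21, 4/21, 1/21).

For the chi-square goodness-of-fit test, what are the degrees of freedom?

df = k − 1 = 6 − 1 = 5

degrees of freedom = 5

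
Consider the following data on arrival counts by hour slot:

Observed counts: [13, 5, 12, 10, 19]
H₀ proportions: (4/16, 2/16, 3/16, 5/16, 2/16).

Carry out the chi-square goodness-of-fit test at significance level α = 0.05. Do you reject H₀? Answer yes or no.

reject H₀: yes

n = 59; E_i = n·p_i = [14.75, 7.38, 11.06, 18.44, 7.38]
χ² = (13−14.75)²/14.75 + (5−7.38)²/7.38 + (12−11.06)²/11.06 + (10−18.44)²/18.44 + (19−7.38)²/7.38 = 23.2373
df = 4
p-value (upper-tail) = 0.00011
At α=0.05: p < α → reject H₀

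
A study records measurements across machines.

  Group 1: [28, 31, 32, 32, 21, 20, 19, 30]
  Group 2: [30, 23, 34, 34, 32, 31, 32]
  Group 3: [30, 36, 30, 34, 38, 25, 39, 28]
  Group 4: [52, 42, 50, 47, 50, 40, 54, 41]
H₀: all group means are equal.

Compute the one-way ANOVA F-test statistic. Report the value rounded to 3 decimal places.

Group means [26.62, 30.86, 32.50, 47.00], grand mean 34.355
SSB = Σnᵢ(x̄ᵢ−x̄)² = 1870.365; SSW = ΣΣ(x−x̄ᵢ)² = 686.732
MSB = 1870.365/3 = 623.4549; MSW = 686.732/27 = 25.4345
F = MSB/MSW = 24.5122
df = (3, 27)

test statistic = 24.512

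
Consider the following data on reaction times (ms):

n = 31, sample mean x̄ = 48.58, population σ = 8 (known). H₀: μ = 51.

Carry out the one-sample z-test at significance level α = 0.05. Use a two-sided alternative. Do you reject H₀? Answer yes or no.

SE = σ/√n = 8/√31 = 1.4368
z = (x̄−μ₀)/SE = (48.58−51)/1.4368 = -1.6842
p-value (two-sided) = 0.09213
At α=0.05: p ≥ α → fail to reject H₀

reject H₀: no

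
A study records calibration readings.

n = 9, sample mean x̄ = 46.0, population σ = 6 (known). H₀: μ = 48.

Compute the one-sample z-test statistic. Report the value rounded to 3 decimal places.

test statistic = -1.000

SE = σ/√n = 6/√9 = 2.0000
z = (x̄−μ₀)/SE = (46.0−48)/2.0000 = -1.0000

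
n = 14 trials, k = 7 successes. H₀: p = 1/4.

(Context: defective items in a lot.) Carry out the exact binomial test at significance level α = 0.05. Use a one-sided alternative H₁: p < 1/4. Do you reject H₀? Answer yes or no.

Exact binomial: n=14, k=7, p₀=1/4=0.2500
P(X≤7) from Σ C(n,i)·p₀^i·(1−p₀)^(n−i)
p-value (one-sided, H₁ less) = 0.98969
At α=0.05: p ≥ α → fail to reject H₀

reject H₀: no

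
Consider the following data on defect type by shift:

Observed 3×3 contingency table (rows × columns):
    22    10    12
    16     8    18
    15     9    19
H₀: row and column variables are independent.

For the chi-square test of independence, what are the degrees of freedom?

df = (r−1)(c−1) = (3−1)·(3−1) = 4

degrees of freedom = 4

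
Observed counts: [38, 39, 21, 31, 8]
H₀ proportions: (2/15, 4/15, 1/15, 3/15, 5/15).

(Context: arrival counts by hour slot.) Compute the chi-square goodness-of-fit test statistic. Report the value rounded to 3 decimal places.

test statistic = 68.443

n = 137; E_i = n·p_i = [18.27, 36.53, 9.13, 27.40, 45.67]
χ² = (38−18.27)²/18.27 + (39−36.53)²/36.53 + (21−9.13)²/9.13 + (31−27.40)²/27.40 + (8−45.67)²/45.67 = 68.4434
df = 4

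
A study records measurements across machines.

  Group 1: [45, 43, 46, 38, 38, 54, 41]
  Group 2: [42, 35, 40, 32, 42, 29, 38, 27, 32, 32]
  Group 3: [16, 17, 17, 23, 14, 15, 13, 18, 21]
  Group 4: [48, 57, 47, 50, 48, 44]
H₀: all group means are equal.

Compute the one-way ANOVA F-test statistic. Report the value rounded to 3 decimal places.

Group means [43.57, 34.90, 17.11, 49.00], grand mean 34.438
SSB = Σnᵢ(x̄ᵢ−x̄)² = 4560.372; SSW = ΣΣ(x−x̄ᵢ)² = 623.503
MSB = 4560.372/3 = 1520.1239; MSW = 623.503/28 = 22.2680
F = MSB/MSW = 68.2650
df = (3, 28)

test statistic = 68.265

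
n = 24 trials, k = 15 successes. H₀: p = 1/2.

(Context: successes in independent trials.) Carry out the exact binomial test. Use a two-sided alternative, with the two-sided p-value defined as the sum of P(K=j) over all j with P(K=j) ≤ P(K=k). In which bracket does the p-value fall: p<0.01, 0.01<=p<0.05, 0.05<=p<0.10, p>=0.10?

p-value bracket: p>=0.10

Exact binomial: n=24, k=15, p₀=1/2=0.5000
P(X=j) = C(n,j)·p₀^j·(1−p₀)^(n−j); p = Σ P(X=j) over j with P(X=j) ≤ P(X=15)
p-value (two-sided) = 0.30746
→ bracket: p>=0.10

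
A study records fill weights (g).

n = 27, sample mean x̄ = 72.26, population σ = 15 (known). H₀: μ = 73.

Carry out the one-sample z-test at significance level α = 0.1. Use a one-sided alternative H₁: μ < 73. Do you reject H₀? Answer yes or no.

SE = σ/√n = 15/√27 = 2.8868
z = (x̄−μ₀)/SE = (72.26−73)/2.8868 = -0.2563
p-value (one-sided, H₁ less) = 0.39884
At α=0.1: p ≥ α → fail to reject H₀

reject H₀: no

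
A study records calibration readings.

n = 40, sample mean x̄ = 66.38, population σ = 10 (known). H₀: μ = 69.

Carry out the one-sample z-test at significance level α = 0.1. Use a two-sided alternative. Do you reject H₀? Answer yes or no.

SE = σ/√n = 10/√40 = 1.5811
z = (x̄−μ₀)/SE = (66.38−69)/1.5811 = -1.6570
p-value (two-sided) = 0.09751
At α=0.1: p < α → reject H₀

reject H₀: yes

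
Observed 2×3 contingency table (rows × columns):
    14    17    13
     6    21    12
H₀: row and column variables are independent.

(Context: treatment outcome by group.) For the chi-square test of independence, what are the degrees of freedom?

df = (r−1)(c−1) = (2−1)·(3−1) = 2

degrees of freedom = 2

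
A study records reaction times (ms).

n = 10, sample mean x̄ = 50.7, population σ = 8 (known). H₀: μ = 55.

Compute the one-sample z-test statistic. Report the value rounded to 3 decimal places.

SE = σ/√n = 8/√10 = 2.5298
z = (x̄−μ₀)/SE = (50.7−55)/2.5298 = -1.6997

test statistic = -1.700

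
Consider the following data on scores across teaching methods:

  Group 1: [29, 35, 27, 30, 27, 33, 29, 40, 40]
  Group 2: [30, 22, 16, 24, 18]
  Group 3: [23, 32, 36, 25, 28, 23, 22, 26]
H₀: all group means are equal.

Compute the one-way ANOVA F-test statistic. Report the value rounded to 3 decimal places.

Group means [32.22, 22.00, 26.88], grand mean 27.955
SSB = Σnᵢ(x̄ᵢ−x̄)² = 350.524; SSW = ΣΣ(x−x̄ᵢ)² = 498.431
MSB = 350.524/2 = 175.2620; MSW = 498.431/19 = 26.2332
F = MSB/MSW = 6.6809
df = (2, 19)

test statistic = 6.681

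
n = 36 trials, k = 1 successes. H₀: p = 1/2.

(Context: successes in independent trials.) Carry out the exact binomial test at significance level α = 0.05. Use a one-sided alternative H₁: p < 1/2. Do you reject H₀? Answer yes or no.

reject H₀: yes

Exact binomial: n=36, k=1, p₀=1/2=0.5000
P(X≤1) from Σ C(n,i)·p₀^i·(1−p₀)^(n−i)
p-value (one-sided, H₁ less) = 0.00000
At α=0.05: p < α → reject H₀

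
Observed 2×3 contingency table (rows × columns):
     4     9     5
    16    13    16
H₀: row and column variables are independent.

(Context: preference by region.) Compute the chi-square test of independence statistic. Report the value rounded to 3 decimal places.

test statistic = 2.594

Row totals [18, 45], col totals [20, 22, 21], n=63
χ² = (4−5.71)²/5.71 + (9−6.29)²/6.29 + (5−6.00)²/6.00 + (16−14.29)²/14.29 + (13−15.71)²/15.71 + (16−15.00)²/15.00 = 2.5942
df = 2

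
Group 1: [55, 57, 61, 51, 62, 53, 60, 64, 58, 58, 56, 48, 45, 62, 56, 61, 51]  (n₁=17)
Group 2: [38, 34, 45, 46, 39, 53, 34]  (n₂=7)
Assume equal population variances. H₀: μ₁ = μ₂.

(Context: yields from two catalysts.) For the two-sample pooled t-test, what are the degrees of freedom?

df = n₁ + n₂ − 2 = 17 + 7 − 2 = 22

degrees of freedom = 22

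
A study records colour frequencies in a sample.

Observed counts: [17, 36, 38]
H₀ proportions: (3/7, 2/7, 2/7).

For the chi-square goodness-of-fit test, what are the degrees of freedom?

degrees of freedom = 2

df = k − 1 = 3 − 1 = 2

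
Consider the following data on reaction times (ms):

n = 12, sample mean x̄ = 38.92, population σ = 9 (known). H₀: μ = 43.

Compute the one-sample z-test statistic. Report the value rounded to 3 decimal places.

test statistic = -1.570

SE = σ/√n = 9/√12 = 2.5981
z = (x̄−μ₀)/SE = (38.92−43)/2.5981 = -1.5704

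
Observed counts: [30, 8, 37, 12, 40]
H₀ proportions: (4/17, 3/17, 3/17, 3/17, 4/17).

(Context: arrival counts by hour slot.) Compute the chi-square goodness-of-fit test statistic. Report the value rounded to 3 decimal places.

n = 127; E_i = n·p_i = [29.88, 22.41, 22.41, 22.41, 29.88]
χ² = (30−29.88)²/29.88 + (8−22.41)²/22.41 + (37−22.41)²/22.41 + (12−22.41)²/22.41 + (40−29.88)²/29.88 = 27.0262
df = 4

test statistic = 27.026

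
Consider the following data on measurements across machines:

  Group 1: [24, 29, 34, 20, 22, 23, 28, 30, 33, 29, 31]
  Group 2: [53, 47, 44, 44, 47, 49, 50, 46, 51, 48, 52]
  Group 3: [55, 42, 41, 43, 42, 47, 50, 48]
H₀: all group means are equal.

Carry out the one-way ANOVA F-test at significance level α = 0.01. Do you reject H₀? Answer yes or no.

Group means [27.55, 48.27, 46.00], grand mean 40.067
SSB = Σnᵢ(x̄ᵢ−x̄)² = 2746.958; SSW = ΣΣ(x−x̄ᵢ)² = 474.909
MSB = 2746.958/2 = 1373.4788; MSW = 474.909/27 = 17.5892
F = MSB/MSW = 78.0864
df = (2, 27)
p-value (upper-tail) = 0.00000
At α=0.01: p < α → reject H₀

reject H₀: yes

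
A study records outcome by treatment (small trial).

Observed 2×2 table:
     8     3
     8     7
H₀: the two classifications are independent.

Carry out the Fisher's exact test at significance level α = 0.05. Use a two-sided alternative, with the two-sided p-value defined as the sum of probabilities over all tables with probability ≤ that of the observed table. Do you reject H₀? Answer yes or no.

Margins: r₁=11, r₂=15, c₁=16, c₂=10, n=26
p_obs = C(11,8)·C(15,8)/C(26,16); sum pmf over tables with pmf ≤ p_obs
p-value (two-sided) = 0.42786
At α=0.05: p ≥ α → fail to reject H₀

reject H₀: no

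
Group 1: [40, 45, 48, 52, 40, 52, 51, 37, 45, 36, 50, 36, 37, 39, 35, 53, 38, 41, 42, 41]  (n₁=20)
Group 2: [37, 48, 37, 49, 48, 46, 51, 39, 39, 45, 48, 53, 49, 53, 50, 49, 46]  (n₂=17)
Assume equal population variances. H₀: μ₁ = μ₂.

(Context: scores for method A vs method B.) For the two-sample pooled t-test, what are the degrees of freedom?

degrees of freedom = 35

df = n₁ + n₂ − 2 = 20 + 17 − 2 = 35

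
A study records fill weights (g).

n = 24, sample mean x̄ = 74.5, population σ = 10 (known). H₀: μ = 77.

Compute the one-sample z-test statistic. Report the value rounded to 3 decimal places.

SE = σ/√n = 10/√24 = 2.0412
z = (x̄−μ₀)/SE = (74.5−77)/2.0412 = -1.2247

test statistic = -1.225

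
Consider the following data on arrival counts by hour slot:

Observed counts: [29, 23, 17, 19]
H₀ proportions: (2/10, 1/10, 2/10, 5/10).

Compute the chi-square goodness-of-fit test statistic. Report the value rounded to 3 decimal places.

test statistic = 44.523

n = 88; E_i = n·p_i = [17.60, 8.80, 17.60, 44.00]
χ² = (29−17.60)²/17.60 + (23−8.80)²/8.80 + (17−17.60)²/17.60 + (19−44.00)²/44.00 = 44.5227
df = 3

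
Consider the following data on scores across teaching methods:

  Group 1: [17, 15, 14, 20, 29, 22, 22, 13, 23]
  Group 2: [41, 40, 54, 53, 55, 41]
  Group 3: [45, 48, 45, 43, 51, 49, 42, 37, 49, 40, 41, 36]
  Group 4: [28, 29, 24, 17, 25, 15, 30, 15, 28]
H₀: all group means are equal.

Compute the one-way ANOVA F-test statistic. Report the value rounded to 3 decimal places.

test statistic = 52.186

Group means [19.44, 47.33, 43.83, 23.44], grand mean 33.222
SSB = Σnᵢ(x̄ᵢ−x̄)² = 5114.778; SSW = ΣΣ(x−x̄ᵢ)² = 1045.444
MSB = 5114.778/3 = 1704.9259; MSW = 1045.444/32 = 32.6701
F = MSB/MSW = 52.1861
df = (3, 32)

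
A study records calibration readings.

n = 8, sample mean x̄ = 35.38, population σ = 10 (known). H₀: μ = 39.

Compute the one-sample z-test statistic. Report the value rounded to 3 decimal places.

SE = σ/√n = 10/√8 = 3.5355
z = (x̄−μ₀)/SE = (35.38−39)/3.5355 = -1.0239

test statistic = -1.024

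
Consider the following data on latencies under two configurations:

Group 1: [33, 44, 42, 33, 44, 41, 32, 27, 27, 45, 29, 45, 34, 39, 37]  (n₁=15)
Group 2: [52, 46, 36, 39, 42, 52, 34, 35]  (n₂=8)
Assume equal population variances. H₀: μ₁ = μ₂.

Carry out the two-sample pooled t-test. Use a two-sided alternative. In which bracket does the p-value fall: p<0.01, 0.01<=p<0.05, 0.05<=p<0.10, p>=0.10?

x̄₁=36.800, s₁=6.549, n₁=15
x̄₂=42.000, s₂=7.309, n₂=8
s_p² = [14·6.549² + 7·7.309²]/21 = 46.4000
SE = √(s_p²·(1/15+1/8)) = 2.9822
t = (36.800−42.000)/2.9822 = -1.7437
df = 21
p-value (two-sided) = 0.09583
→ bracket: 0.05<=p<0.10

p-value bracket: 0.05<=p<0.10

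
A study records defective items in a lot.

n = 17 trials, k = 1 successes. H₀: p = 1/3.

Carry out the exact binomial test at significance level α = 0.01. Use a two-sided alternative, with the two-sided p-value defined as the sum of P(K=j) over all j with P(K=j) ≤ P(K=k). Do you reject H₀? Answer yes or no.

Exact binomial: n=17, k=1, p₀=1/3=0.3333
P(X=j) = C(n,j)·p₀^j·(1−p₀)^(n−j); p = Σ P(X=j) over j with P(X=j) ≤ P(X=1)
p-value (two-sided) = 0.01765
At α=0.01: p ≥ α → fail to reject H₀

reject H₀: no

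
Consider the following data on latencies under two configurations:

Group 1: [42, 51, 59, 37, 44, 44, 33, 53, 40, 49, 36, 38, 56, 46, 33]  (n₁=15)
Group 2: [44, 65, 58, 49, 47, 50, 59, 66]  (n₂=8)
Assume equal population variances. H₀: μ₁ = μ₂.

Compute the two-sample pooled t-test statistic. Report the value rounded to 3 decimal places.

test statistic = -2.957

x̄₁=44.067, s₁=8.189, n₁=15
x̄₂=54.750, s₂=8.379, n₂=8
s_p² = [14·8.189² + 7·8.379²]/21 = 68.1159
SE = √(s_p²·(1/15+1/8)) = 3.6132
t = (44.067−54.750)/3.6132 = -2.9567
df = 21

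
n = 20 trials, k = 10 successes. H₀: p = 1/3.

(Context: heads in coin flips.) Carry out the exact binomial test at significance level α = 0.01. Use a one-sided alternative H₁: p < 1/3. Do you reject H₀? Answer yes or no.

Exact binomial: n=20, k=10, p₀=1/3=0.3333
P(X≤10) from Σ C(n,i)·p₀^i·(1−p₀)^(n−i)
p-value (one-sided, H₁ less) = 0.96236
At α=0.01: p ≥ α → fail to reject H₀

reject H₀: no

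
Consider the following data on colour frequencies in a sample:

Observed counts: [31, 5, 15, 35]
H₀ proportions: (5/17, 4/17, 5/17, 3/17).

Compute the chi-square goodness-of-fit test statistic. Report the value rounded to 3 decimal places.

n = 86; E_i = n·p_i = [25.29, 20.24, 25.29, 15.18]
χ² = (31−25.29)²/25.29 + (5−20.24)²/20.24 + (15−25.29)²/25.29 + (35−15.18)²/15.18 = 42.8409
df = 3

test statistic = 42.841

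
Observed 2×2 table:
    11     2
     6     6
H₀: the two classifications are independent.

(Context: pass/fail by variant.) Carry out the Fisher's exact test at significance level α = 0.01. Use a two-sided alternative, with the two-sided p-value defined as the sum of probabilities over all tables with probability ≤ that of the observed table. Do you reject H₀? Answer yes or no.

reject H₀: no

Margins: r₁=13, r₂=12, c₁=17, c₂=8, n=25
p_obs = C(13,11)·C(12,6)/C(25,17); sum pmf over tables with pmf ≤ p_obs
p-value (two-sided) = 0.09684
At α=0.01: p ≥ α → fail to reject H₀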